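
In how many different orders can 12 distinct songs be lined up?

The number of ways to arrange 12 distinct objects is 12!.

Final answer: 12! = 479001600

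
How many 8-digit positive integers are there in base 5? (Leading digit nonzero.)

In base 5, the leading digit has 4 choices (1..4); each of the remaining 7 digits has 5 choices.
Total: 4 x 5^7.

Final answer: 312500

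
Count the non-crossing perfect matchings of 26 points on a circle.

This is counted by the nth Catalan number C_n. Here n = 26/2 = 13.
Using C_0 = 1 and C_(k+1) = C_k x 2(2k+1)/(k+2), build up term by term: C_1=1, C_2=2, C_3=5, C_4=14, C_5=42, C_6=132, C_7=429, C_8=1430, C_9=4862, C_10=16796, C_11=58786, C_12=208012, C_13=742900.

Final answer: C_{13} = 742900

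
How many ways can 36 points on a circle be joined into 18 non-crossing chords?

This is a standard Catalan-number count: the answer is C_n. Here n = 36/2 = 18.
C_n = (2n)!/(n!(n+1)!), so C_{18} = 36!/(18! x 19!) = C(36,18)/19 = 9075135300/19.

Final answer: C_{18} = 477638700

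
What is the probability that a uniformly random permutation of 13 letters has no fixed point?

Derangements satisfy D(n) = (n-1)(D(n-1) + D(n-2)), starting from D(0)=1, D(1)=0.
Building up: D(2)=1, D(3)=2, D(4)=9, D(5)=44, D(6)=265, D(7)=1854, D(8)=14833, D(9)=133496, D(10)=1334961, D(11)=14684570, D(12)=176214841, D(13)=2290792932.
Total arrangements: 13! = 6227020800.
Probability = D(13)/13! = 63633137/172972800.

Final answer: D(13)/13! = 2290792932/6227020800 = 0.367879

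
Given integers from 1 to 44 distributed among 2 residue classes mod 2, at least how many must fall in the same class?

By pigeonhole with 44 objects and 2 categories: ceiling(44/2).

Final answer: 22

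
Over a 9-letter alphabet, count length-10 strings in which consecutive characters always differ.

Let g(n) count such strings. g(1) = 9, and each valid string of length n-1 extends in 8 ways (any symbol but the last), so g(n) = 8 g(n-1).
Total: g(10) = 9 x 8^9.

Final answer: 9 x 8^{9} = 1207959552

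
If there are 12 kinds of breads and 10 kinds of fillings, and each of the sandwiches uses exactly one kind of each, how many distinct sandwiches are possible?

By the multiplication principle: 12 x 10.

Final answer: 120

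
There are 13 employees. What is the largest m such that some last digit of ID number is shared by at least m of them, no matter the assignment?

There are 10 possible values for last digit of ID number. With 13 employees and 10 categories, by pigeonhole: ceiling(13/10).

Final answer: 2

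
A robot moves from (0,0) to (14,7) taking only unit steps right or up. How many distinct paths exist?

Each path has 14 right steps and 7 up steps in some order (21 steps total).
Choose which 7 of the 21 steps are up: C(21,7).

Final answer: C(21,7) = 116280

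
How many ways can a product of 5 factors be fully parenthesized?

The structures are counted by the Catalan number C_n. Here n = 5 - 1 = 4.
C_n = C(2n,n)/(n+1), so C_{4} = C(8,4)/5 = 70/5.

Final answer: C_{4} = 14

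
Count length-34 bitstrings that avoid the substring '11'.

Classify by the final bit: ...0 gives a(n-1) strings, ...01 gives a(n-2) strings. Thus a(n) = a(n-1) + a(n-2) with a(1)=2, a(2)=3.
Building up term by term: a(1)=2, a(2)=3, a(3)=5, a(4)=8, a(5)=13, a(6)=21, a(7)=34, a(8)=55, a(9)=89, a(10)=144, a(11)=233, a(12)=377, a(13)=610, a(14)=987, a(15)=1597, a(16)=2584, a(17)=4181, a(18)=6765, a(19)=10946, a(20)=17711, a(21)=28657, a(22)=46368, a(23)=75025, a(24)=121393, a(25)=196418, a(26)=317811, a(27)=514229, a(28)=832040, a(29)=1346269, a(30)=2178309, a(31)=3524578, a(32)=5702887, a(33)=9227465, a(34)=14930352.

Final answer: 14930352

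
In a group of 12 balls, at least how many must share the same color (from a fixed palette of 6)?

There are 6 possible values for color (from a fixed palette of 6). With 12 balls and 6 categories, by pigeonhole: ceiling(12/6).

Final answer: 2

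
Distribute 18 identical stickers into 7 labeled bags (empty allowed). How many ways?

Stars and bars: C(n+k-1, k-1) = C(24,6).

Final answer: C(24,6) = 134596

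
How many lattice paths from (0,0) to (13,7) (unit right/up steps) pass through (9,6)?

Paths (0,0)->(9,6): C(15,6) = 5005.
Paths (9,6)->(13,7): C(5,1) = 5.
By multiplication principle: 5005 x 5.

Final answer: 25025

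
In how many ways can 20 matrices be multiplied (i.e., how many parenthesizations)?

The structures are counted by the Catalan number C_n. Here n = 20 - 1 = 19.
C_n = (2n)!/(n!(n+1)!), so C_{19} = 38!/(19! x 20!) = C(38,19)/20 = 35345263800/20.

Final answer: C_{19} = 1767263190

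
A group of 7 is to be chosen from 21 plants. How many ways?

C(21,7) = 21!/(7! x 14!).

Final answer: \binom{21}{7} = 116280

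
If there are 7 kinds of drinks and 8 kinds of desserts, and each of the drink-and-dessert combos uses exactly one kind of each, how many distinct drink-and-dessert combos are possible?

By the multiplication principle: 7 x 8.

Final answer: 56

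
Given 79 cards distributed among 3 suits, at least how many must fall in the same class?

By pigeonhole with 79 objects and 3 categories: ceiling(79/3).

Final answer: 27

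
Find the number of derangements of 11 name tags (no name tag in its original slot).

Derangements satisfy D(n) = (n-1)(D(n-1) + D(n-2)), starting from D(0)=1, D(1)=0.
D(2) = 1 x (0 + 1) = 1
D(3) = 2 x (1 + 0) = 2
D(4) = 3 x (2 + 1) = 9
D(5) = 4 x (9 + 2) = 44
D(6) = 5 x (44 + 9) = 265
D(7) = 6 x (265 + 44) = 1854
D(8) = 7 x (1854 + 265) = 14833
D(9) = 8 x (14833 + 1854) = 133496
D(10) = 9 x (133496 + 14833) = 1334961
D(11) = 10 x (D(10) + D(9)) = 10 x (1334961 + 133496)

Final answer: D(11) = 14684570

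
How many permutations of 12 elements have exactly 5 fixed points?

Choose which 5 elements are fixed: C(12,5) = 792.
Derange the remaining 7 using D(j) = (j-1)(D(j-1) + D(j-2)), D(0)=1, D(1)=0: D(2)=1, D(3)=2, D(4)=9, D(5)=44, D(6)=265, D(7)=1854.
Total: 792 x 1854.

Final answer: C(12,5) D(7) = 1468368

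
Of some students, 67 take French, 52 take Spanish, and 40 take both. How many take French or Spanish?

|A union B| = |A| + |B| - |A intersect B| = 67 + 52 - 40.

Final answer: 79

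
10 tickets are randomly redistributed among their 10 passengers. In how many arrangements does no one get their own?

Derangements satisfy D(n) = (n-1)(D(n-1) + D(n-2)), starting from D(0)=1, D(1)=0.
D(2) = 1 x (0 + 1) = 1
D(3) = 2 x (1 + 0) = 2
D(4) = 3 x (2 + 1) = 9
D(5) = 4 x (9 + 2) = 44
D(6) = 5 x (44 + 9) = 265
D(7) = 6 x (265 + 44) = 1854
D(8) = 7 x (1854 + 265) = 14833
D(9) = 8 x (14833 + 1854) = 133496
D(10) = 9 x (D(9) + D(8)) = 9 x (133496 + 14833)

Final answer: D(10) = 1334961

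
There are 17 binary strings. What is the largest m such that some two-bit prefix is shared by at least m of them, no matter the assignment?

There are 4 possible values for two-bit prefix. With 17 binary strings and 4 categories, by pigeonhole: ceiling(17/4).

Final answer: 5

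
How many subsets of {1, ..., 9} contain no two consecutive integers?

Let a(n) count such subsets of {1, ..., n}. Either n is excluded (a(n-1) ways) or n is included, forcing n-1 out (a(n-2) ways), so a(n) = a(n-1) + a(n-2) with a(1)=2, a(2)=3.
Computing successive values: a(1)=2, a(2)=3, a(3)=5, a(4)=8, a(5)=13, a(6)=21, a(7)=34, a(8)=55, a(9)=89.

Final answer: 89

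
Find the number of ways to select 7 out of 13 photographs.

C(13,7) = 13!/(7! x (13-7)!).

Final answer: C(13,7) = 1716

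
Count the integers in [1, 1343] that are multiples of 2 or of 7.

Multiples of 2: 671. Multiples of 7: 191. Of both (lcm=14): 95.
By inclusion-exclusion: 671 + 191 - 95.

Final answer: 767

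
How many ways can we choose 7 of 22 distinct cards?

C(22,7) = 22!/(7! x (22-7)!).

Final answer: C(22,7) = 170544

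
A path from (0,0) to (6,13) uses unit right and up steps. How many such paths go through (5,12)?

Paths (0,0)->(5,12): C(17,12) = 6188.
Paths (5,12)->(6,13): C(2,1) = 2.
By multiplication principle: 6188 x 2.

Final answer: 12376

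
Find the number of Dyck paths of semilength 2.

Total monotonic paths to (2,2): C(4,2) = 6.
By the reflection principle, paths that go above the diagonal number C(4,3) = 4.
Valid Dyck paths: 6 - 4.
(Equivalently, C_{2} = C(4,2)/3 = 6/3.)

Final answer: C_{2} = 2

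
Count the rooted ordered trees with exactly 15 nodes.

This is counted by the nth Catalan number C_n. Here n = 15 - 1 = 14.
C_n = C(2n,n)/(n+1), so C_{14} = C(28,14)/15 = 40116600/15.

Final answer: C_{14} = 2674440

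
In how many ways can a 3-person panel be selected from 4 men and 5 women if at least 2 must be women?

Sum over valid woman counts:
C(5,2)C(4,1) = 40
C(5,3)C(4,0) = 10
Total: 40 + 10.

Final answer: 50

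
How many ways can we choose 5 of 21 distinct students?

C(21,5) = 21!/(5! x (21-5)!).

Final answer: C(21,5) = 20349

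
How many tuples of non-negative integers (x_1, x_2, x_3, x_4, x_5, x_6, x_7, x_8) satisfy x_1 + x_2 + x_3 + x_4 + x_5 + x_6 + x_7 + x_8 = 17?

Stars and bars with 17 stars and 7 bars:
C(17+8-1, 8-1) = C(24,7).

Final answer: C(24,7) = 346104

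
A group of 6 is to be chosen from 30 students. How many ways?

C(30,6) = 30!/(6! x 24!).

Final answer: \binom{30}{6} = 593775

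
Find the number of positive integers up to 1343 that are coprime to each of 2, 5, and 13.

|div by 2|=671, |div by 5|=268, |div by 13|=103.
|div by 2&5|=134, |div by 2&13|=51, |div by 5&13|=20, |div by all|=10.
By inclusion-exclusion, divisible by at least one: 671+268+103-134-51-20+10 = 847.
Not divisible by any: 1343 - 847.

Final answer: 496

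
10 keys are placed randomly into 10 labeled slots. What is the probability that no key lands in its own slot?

Derangements satisfy D(n) = (n-1)(D(n-1) + D(n-2)), starting from D(0)=1, D(1)=0.
Building up: D(2)=1, D(3)=2, D(4)=9, D(5)=44, D(6)=265, D(7)=1854, D(8)=14833, D(9)=133496, D(10)=1334961.
Total arrangements: 10! = 3628800.
Probability = D(10)/10! = 16481/44800.

Final answer: D(10)/10! = 1334961/3628800 = 0.367879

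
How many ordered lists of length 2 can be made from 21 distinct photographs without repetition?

P(21,2) = 21!/(21-2)! = 21!/19!.

Final answer: P(21,2) = 420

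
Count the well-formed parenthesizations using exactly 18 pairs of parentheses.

The structures are counted by the Catalan number C_n. Here n = 18 (pairs).
C_n = C(2n,n) - C(2n,n+1), so C_{18} = C(36,18) - C(36,19) = 9075135300 - 8597496600.

Final answer: C_{18} = 477638700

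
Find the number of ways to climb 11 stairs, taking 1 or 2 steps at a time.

Condition on the final move: it is a 1-step (f(n-1) ways to get there) or a 2-step (f(n-2) ways), so f(n) = f(n-1) + f(n-2), with f(1)=1, f(2)=2.
Computing successive values: f(1)=1, f(2)=2, f(3)=3, f(4)=5, f(5)=8, f(6)=13, f(7)=21, f(8)=34, f(9)=55, f(10)=89, f(11)=144.

Final answer: 144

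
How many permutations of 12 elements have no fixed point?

Derangements satisfy D(n) = (n-1)(D(n-1) + D(n-2)), starting from D(0)=1, D(1)=0.
D(2) = 1 x (0 + 1) = 1
D(3) = 2 x (1 + 0) = 2
D(4) = 3 x (2 + 1) = 9
D(5) = 4 x (9 + 2) = 44
D(6) = 5 x (44 + 9) = 265
D(7) = 6 x (265 + 44) = 1854
D(8) = 7 x (1854 + 265) = 14833
D(9) = 8 x (14833 + 1854) = 133496
D(10) = 9 x (133496 + 14833) = 1334961
D(11) = 10 x (1334961 + 133496) = 14684570
D(12) = 11 x (D(11) + D(10)) = 11 x (14684570 + 1334961)

Final answer: D(12) = 176214841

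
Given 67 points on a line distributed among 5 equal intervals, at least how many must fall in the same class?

By pigeonhole with 67 objects and 5 categories: ceiling(67/5).

Final answer: 14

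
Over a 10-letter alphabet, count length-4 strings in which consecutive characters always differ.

First character: 10 choices. Each subsequent: 9 choices (must differ from the previous one).
Total: 10 x 9^3.

Final answer: 10 x 9^{3} = 7290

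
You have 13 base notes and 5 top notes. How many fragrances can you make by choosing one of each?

By the multiplication principle: 13 x 5.

Final answer: 65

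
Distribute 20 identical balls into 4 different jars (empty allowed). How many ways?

Stars and bars: C(n+k-1, k-1) = C(23,3).

Final answer: C(23,3) = 1771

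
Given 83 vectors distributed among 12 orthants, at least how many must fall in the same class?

By pigeonhole with 83 objects and 12 categories: ceiling(83/12).

Final answer: 7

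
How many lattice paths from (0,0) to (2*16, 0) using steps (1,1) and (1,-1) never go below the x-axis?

Total monotonic paths to (16,16): C(32,16) = 601080390.
A path is bad iff it touches y = x + 1; reflecting its initial segment maps bad paths bijectively onto all paths to (15,17), of which there are C(32,17) = 565722720.
Valid Dyck paths: 601080390 - 565722720.
(Check: C(32,16) - C(32,17) = C(32,16)/17, the Catalan number C_{16}.)

Final answer: C_{16} = 35357670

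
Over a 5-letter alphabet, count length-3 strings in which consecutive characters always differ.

Let g(n) count such strings. g(1) = 5, and each valid string of length n-1 extends in 4 ways (any symbol but the last), so g(n) = 4 g(n-1).
Total: g(3) = 5 x 4^2.

Final answer: 5 x 4^{2} = 80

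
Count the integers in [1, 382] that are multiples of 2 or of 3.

Multiples of 2: 191. Multiples of 3: 127. Of both (lcm=6): 63.
By inclusion-exclusion: 191 + 127 - 63.

Final answer: 255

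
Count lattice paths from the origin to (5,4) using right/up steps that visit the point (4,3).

Paths (0,0)->(4,3): C(7,3) = 35.
Paths (4,3)->(5,4): C(2,1) = 2.
By multiplication principle: 35 x 2.

Final answer: 70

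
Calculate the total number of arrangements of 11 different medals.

The number of ways to arrange 11 distinct objects is 11!.

Final answer: 11! = 39916800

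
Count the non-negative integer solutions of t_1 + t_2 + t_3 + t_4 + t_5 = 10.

Stars and bars with 10 stars and 4 bars:
C(10+5-1, 5-1) = C(14,4).

Final answer: C(14,4) = 1001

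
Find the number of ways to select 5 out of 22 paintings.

C(22,5) = 22!/(5! x (22-5)!).

Final answer: C(22,5) = 26334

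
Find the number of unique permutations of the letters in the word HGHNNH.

Letters (G:1, H:3, N:2). Total letters: 6.
Permutations = 6!/(3! x 2!).

Final answer: 60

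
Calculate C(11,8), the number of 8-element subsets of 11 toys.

C(11,8) = 11!/(8! x (11-8)!).

Final answer: C(11,8) = 165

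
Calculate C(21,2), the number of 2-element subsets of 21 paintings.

C(21,2) = 21!/(2! x (21-2)!).

Final answer: C(21,2) = 210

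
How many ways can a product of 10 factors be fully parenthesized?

This is a standard Catalan-number count: the answer is C_n. Here n = 10 - 1 = 9.
Using C_0 = 1 and C_(k+1) = C_k x 2(2k+1)/(k+2), build up term by term: C_1=1, C_2=2, C_3=5, C_4=14, C_5=42, C_6=132, C_7=429, C_8=1430, C_9=4862.

Final answer: C_{9} = 4862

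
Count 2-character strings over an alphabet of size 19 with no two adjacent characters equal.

First character: 19 choices. Each subsequent: 18 choices (must differ from the previous one).
Total: 19 x 18^1.

Final answer: 19 x 18^{1} = 342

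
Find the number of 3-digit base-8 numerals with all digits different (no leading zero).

The leading digit has 7 choices (anything but zero); the next has 7 (anything but the first), then 6, and so on, one fewer each time.
Total: 7 x 7 x 6.

Final answer: 294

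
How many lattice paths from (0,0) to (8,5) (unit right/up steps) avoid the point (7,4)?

Total paths to (8,5): C(13,5) = 1287.
Paths through (7,4): C(11,4) x C(2,1) = 660.
Avoiding (7,4): 1287 - 660.

Final answer: 627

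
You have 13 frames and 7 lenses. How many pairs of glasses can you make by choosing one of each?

By the multiplication principle: 13 x 7.

Final answer: 91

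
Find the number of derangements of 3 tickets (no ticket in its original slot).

Derangements satisfy D(n) = (n-1)(D(n-1) + D(n-2)), starting from D(0)=1, D(1)=0.
D(2) = 1 x (0 + 1) = 1
D(3) = 2 x (D(2) + D(1)) = 2 x (1 + 0)

Final answer: D(3) = 2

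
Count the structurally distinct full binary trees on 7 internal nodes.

This is a standard Catalan-number count: the answer is C_n. Here n = 7.
Using C_0 = 1 and C_(k+1) = C_k x 2(2k+1)/(k+2), build up term by term: C_1=1, C_2=2, C_3=5, C_4=14, C_5=42, C_6=132, C_7=429.

Final answer: C_{7} = 429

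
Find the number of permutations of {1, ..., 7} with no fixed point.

Use the recurrence D(n) = (n-1)(D(n-1) + D(n-2)) with D(0)=1, D(1)=0.
D(2) = 1 x (0 + 1) = 1
D(3) = 2 x (1 + 0) = 2
D(4) = 3 x (2 + 1) = 9
D(5) = 4 x (9 + 2) = 44
D(6) = 5 x (44 + 9) = 265
D(7) = 6 x (D(6) + D(5)) = 6 x (265 + 44)

Final answer: D(7) = 1854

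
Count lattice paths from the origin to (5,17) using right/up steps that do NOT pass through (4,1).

Total paths to (5,17): C(22,17) = 26334.
Paths through (4,1): C(5,1) x C(17,16) = 85.
Avoiding (4,1): 26334 - 85.

Final answer: 26249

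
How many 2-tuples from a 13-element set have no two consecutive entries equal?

First character: 13 choices. Each subsequent: 12 choices (must differ from the previous one).
Total: 13 x 12^1.

Final answer: 13 x 12^{1} = 156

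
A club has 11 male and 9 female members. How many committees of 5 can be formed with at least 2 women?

Sum over valid woman counts:
C(9,2)C(11,3) = 5940
C(9,3)C(11,2) = 4620
C(9,4)C(11,1) = 1386
C(9,5)C(11,0) = 126
Total: 5940 + 4620 + 1386 + 126.

Final answer: 12072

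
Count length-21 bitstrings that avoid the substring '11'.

Let a(n) count valid strings. If the last bit is 0 the prefix is any valid string of length n-1; if it is 1 the string must end in 01 with a valid prefix of length n-2. So a(n) = a(n-1) + a(n-2), a(1)=2, a(2)=3.
Iterating the recurrence: a(1)=2, a(2)=3, a(3)=5, a(4)=8, a(5)=13, a(6)=21, a(7)=34, a(8)=55, a(9)=89, a(10)=144, a(11)=233, a(12)=377, a(13)=610, a(14)=987, a(15)=1597, a(16)=2584, a(17)=4181, a(18)=6765, a(19)=10946, a(20)=17711, a(21)=28657.

Final answer: 28657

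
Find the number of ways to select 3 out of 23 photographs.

C(23,3) = 23!/(3! x 20!).

Final answer: \binom{23}{3} = 1771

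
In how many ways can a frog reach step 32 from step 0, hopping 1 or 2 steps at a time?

Condition on the final move: it is a 1-step (f(n-1) ways to get there) or a 2-step (f(n-2) ways), so f(n) = f(n-1) + f(n-2), with f(1)=1, f(2)=2.
Iterating the recurrence: f(1)=1, f(2)=2, f(3)=3, f(4)=5, f(5)=8, f(6)=13, f(7)=21, f(8)=34, f(9)=55, f(10)=89, f(11)=144, f(12)=233, f(13)=377, f(14)=610, f(15)=987, f(16)=1597, f(17)=2584, f(18)=4181, f(19)=6765, f(20)=10946, f(21)=17711, f(22)=28657, f(23)=46368, f(24)=75025, f(25)=121393, f(26)=196418, f(27)=317811, f(28)=514229, f(29)=832040, f(30)=1346269, f(31)=2178309, f(32)=3524578.

Final answer: 3524578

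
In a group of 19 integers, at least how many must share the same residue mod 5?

There are 5 possible values for residue mod 5. With 19 integers and 5 categories, by pigeonhole: ceiling(19/5).

Final answer: 4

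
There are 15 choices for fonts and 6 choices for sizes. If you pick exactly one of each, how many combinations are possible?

By the multiplication principle: 15 x 6.

Final answer: 90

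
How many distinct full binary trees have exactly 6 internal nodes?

The structures are counted by the Catalan number C_n. Here n = 6.
Using C_0 = 1 and C_(k+1) = C_k x 2(2k+1)/(k+2), build up term by term: C_1=1, C_2=2, C_3=5, C_4=14, C_5=42, C_6=132.

Final answer: C_{6} = 132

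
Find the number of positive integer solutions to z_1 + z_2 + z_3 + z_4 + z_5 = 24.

Substitute z'_i = z_i - 1 (so z'_i >= 0). Then sum z'_i = 24 - 5 = 19.
Stars and bars: C(19+5-1, 5-1) = C(23,4).

Final answer: C(23,4) = 8855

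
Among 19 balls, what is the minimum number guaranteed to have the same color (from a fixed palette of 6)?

There are 6 possible values for color (from a fixed palette of 6). With 19 balls and 6 categories, by pigeonhole: ceiling(19/6).

Final answer: 4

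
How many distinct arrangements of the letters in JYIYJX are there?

Letters (I:1, J:2, X:1, Y:2). Total letters: 6.
Permutations = 6!/(2! x 2!).

Final answer: 180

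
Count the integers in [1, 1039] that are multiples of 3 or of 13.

Multiples of 3: 346. Multiples of 13: 79. Of both (lcm=39): 26.
By inclusion-exclusion: 346 + 79 - 26.

Final answer: 399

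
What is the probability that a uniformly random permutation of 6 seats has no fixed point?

Derangements satisfy D(n) = (n-1)(D(n-1) + D(n-2)), starting from D(0)=1, D(1)=0.
Building up: D(2)=1, D(3)=2, D(4)=9, D(5)=44, D(6)=265.
Total arrangements: 6! = 720.
Probability = D(6)/6! = 53/144.

Final answer: D(6)/6! = 265/720 = 0.368056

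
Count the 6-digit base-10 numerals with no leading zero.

In base 10, the leading digit has 9 choices (1..9); each of the remaining 5 digits has 10 choices.
Total: 9 x 10^5.

Final answer: 900000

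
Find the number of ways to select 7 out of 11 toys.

C(11,7) = 11!/(7! x 4!).

Final answer: \binom{11}{7} = 330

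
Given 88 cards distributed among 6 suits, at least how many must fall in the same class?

By pigeonhole with 88 objects and 6 categories: ceiling(88/6).

Final answer: 15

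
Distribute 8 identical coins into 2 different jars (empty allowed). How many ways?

Stars and bars: C(n+k-1, k-1) = C(9,1).

Final answer: C(9,1) = 9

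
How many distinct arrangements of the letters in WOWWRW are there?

Letters (O:1, R:1, W:4). Total letters: 6.
Permutations = 6!/(4!).

Final answer: 30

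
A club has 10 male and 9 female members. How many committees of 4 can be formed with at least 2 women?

Sum over valid woman counts:
C(9,2)C(10,2) = 1620
C(9,3)C(10,1) = 840
C(9,4)C(10,0) = 126
Total: 1620 + 840 + 126.

Final answer: 2586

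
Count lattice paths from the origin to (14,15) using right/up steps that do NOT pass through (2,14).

Total paths to (14,15): C(29,15) = 77558760.
Paths through (2,14): C(16,14) x C(13,1) = 1560.
Avoiding (2,14): 77558760 - 1560.

Final answer: 77557200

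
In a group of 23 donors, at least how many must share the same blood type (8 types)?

There are 8 possible values for blood type (8 types). With 23 donors and 8 categories, by pigeonhole: ceiling(23/8).

Final answer: 3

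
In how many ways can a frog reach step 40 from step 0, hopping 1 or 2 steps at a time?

Let f(n) count the ways. The last step is size 1 or 2, so f(n) = f(n-1) + f(n-2) with f(1)=1, f(2)=2.
Iterating the recurrence: f(1)=1, f(2)=2, f(3)=3, f(4)=5, f(5)=8, f(6)=13, f(7)=21, f(8)=34, f(9)=55, f(10)=89, f(11)=144, f(12)=233, f(13)=377, f(14)=610, f(15)=987, f(16)=1597, f(17)=2584, f(18)=4181, f(19)=6765, f(20)=10946, f(21)=17711, f(22)=28657, f(23)=46368, f(24)=75025, f(25)=121393, f(26)=196418, f(27)=317811, f(28)=514229, f(29)=832040, f(30)=1346269, f(31)=2178309, f(32)=3524578, f(33)=5702887, f(34)=9227465, f(35)=14930352, f(36)=24157817, f(37)=39088169, f(38)=63245986, f(39)=102334155, f(40)=165580141.

Final answer: 165580141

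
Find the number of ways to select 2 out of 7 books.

C(7,2) = 7!/(2! x (7-2)!).

Final answer: C(7,2) = 21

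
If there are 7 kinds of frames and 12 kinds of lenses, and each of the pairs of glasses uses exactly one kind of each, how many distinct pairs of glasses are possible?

By the multiplication principle: 7 x 12.

Final answer: 84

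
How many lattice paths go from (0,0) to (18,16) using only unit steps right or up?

Each path has 18 right steps and 16 up steps in some order (34 steps total).
Choose which 16 of the 34 steps are up: C(34,16).

Final answer: C(34,16) = 2203961430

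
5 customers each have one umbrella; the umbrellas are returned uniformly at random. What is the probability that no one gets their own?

Use the recurrence D(n) = (n-1)(D(n-1) + D(n-2)) with D(0)=1, D(1)=0.
Building up: D(2)=1, D(3)=2, D(4)=9, D(5)=44.
Total arrangements: 5! = 120.
Probability = D(5)/5! = 11/30.

Final answer: D(5)/5! = 44/120 = 0.366667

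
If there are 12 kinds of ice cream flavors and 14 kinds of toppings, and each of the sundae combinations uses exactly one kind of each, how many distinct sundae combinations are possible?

By the multiplication principle: 12 x 14.

Final answer: 168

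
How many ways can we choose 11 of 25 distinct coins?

C(25,11) = 25!/(11! x 14!).

Final answer: \binom{25}{11} = 4457400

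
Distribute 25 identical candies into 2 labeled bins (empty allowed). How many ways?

Stars and bars: C(n+k-1, k-1) = C(26,1).

Final answer: C(26,1) = 26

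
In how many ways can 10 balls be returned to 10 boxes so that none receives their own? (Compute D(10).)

Derangements satisfy D(n) = (n-1)(D(n-1) + D(n-2)), starting from D(0)=1, D(1)=0.
D(2) = 1 x (0 + 1) = 1
D(3) = 2 x (1 + 0) = 2
D(4) = 3 x (2 + 1) = 9
D(5) = 4 x (9 + 2) = 44
D(6) = 5 x (44 + 9) = 265
D(7) = 6 x (265 + 44) = 1854
D(8) = 7 x (1854 + 265) = 14833
D(9) = 8 x (14833 + 1854) = 133496
D(10) = 9 x (D(9) + D(8)) = 9 x (133496 + 14833)

Final answer: D(10) = 1334961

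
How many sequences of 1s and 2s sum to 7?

Let f(n) count the ways. The last step is size 1 or 2, so f(n) = f(n-1) + f(n-2) with f(1)=1, f(2)=2.
Building up term by term: f(1)=1, f(2)=2, f(3)=3, f(4)=5, f(5)=8, f(6)=13, f(7)=21.

Final answer: 21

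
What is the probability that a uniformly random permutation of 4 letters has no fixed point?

Derangements satisfy D(n) = (n-1)(D(n-1) + D(n-2)), starting from D(0)=1, D(1)=0.
Building up: D(2)=1, D(3)=2, D(4)=9.
Total arrangements: 4! = 24.
Probability = D(4)/4! = 3/8.

Final answer: D(4)/4! = 9/24 = 0.375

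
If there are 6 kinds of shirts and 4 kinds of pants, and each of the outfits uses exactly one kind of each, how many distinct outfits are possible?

By the multiplication principle: 6 x 4.

Final answer: 24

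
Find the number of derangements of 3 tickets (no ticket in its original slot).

D(n) = (n-1)(D(n-1) + D(n-2)), D(0)=1, D(1)=0.
D(2) = 1 x (0 + 1) = 1
D(3) = 2 x (D(2) + D(1)) = 2 x (1 + 0)

Final answer: D(3) = 2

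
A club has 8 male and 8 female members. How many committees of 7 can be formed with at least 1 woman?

Sum over valid woman counts:
C(8,1)C(8,6) = 224
C(8,2)C(8,5) = 1568
C(8,3)C(8,4) = 3920
C(8,4)C(8,3) = 3920
C(8,5)C(8,2) = 1568
C(8,6)C(8,1) = 224
C(8,7)C(8,0) = 8
Total: 224 + 1568 + 3920 + 3920 + 1568 + 224 + 8.

Final answer: 11432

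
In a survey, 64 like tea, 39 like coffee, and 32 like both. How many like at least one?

|A union B| = |A| + |B| - |A intersect B| = 64 + 39 - 32.

Final answer: 71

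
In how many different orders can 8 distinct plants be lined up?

The number of ways to arrange 8 distinct objects is 8!.

Final answer: 8! = 40320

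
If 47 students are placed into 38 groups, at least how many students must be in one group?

By the pigeonhole principle: ceiling(47/38).

Final answer: 2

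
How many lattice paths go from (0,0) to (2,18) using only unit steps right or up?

Each path has 2 right steps and 18 up steps in some order (20 steps total).
Choose which 18 of the 20 steps are up: C(20,18).

Final answer: C(20,18) = 190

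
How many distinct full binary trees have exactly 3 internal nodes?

This is counted by the nth Catalan number C_n. Here n = 3.
C_n = (2n)!/(n!(n+1)!), so C_{3} = 6!/(3! x 4!) = C(6,3)/4 = 20/4.

Final answer: C_{3} = 5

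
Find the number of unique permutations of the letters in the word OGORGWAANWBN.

Letters (A:2, B:1, G:2, N:2, O:2, R:1, W:2). Total letters: 12.
Permutations = 12!/(2! x 2! x 2! x 2! x 2!).

Final answer: 14968800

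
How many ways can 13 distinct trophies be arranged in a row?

The number of ways to arrange 13 distinct objects is 13!.

Final answer: 13! = 6227020800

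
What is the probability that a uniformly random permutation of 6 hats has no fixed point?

D(n) = (n-1)(D(n-1) + D(n-2)), D(0)=1, D(1)=0.
Building up: D(2)=1, D(3)=2, D(4)=9, D(5)=44, D(6)=265.
Total arrangements: 6! = 720.
Probability = D(6)/6! = 53/144.

Final answer: D(6)/6! = 265/720 = 0.368056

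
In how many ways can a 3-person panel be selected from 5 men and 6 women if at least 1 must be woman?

Sum over valid woman counts:
C(6,1)C(5,2) = 60
C(6,2)C(5,1) = 75
C(6,3)C(5,0) = 20
Total: 60 + 75 + 20.

Final answer: 155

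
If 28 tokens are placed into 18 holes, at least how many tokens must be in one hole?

By the pigeonhole principle: ceiling(28/18).

Final answer: 2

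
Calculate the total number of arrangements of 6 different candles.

The number of ways to arrange 6 distinct objects is 6!.

Final answer: 6! = 720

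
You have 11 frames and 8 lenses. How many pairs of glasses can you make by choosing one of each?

By the multiplication principle: 11 x 8.

Final answer: 88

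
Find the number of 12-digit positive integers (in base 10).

These are the integers in [10^11, 10^12), so the count is 10^12 - 10^11 = 9 x 10^11.

Final answer: 900000000000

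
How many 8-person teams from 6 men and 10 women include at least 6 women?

Sum over valid woman counts:
C(10,6)C(6,2) = 3150
C(10,7)C(6,1) = 720
C(10,8)C(6,0) = 45
Total: 3150 + 720 + 45.

Final answer: 3915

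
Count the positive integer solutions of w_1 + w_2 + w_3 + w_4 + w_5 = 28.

Substitute w'_i = w_i - 1 (so w'_i >= 0). Then sum w'_i = 28 - 5 = 23.
Stars and bars: C(23+5-1, 5-1) = C(27,4).

Final answer: C(27,4) = 17550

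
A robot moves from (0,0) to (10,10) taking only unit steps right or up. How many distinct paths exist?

Each path has 10 right steps and 10 up steps in some order (20 steps total).
Choose which 10 of the 20 steps are up: C(20,10).

Final answer: C(20,10) = 184756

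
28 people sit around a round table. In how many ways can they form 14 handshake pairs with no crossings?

This is a standard Catalan-number count: the answer is C_n. Here n = 28/2 = 14.
C_n = C(2n,n)/(n+1), so C_{14} = C(28,14)/15 = 40116600/15.

Final answer: C_{14} = 2674440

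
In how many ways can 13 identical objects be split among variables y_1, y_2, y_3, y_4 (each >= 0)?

Stars and bars with 13 stars and 3 bars:
C(13+4-1, 4-1) = C(16,3).

Final answer: C(16,3) = 560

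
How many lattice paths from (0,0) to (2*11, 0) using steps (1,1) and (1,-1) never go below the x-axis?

Total monotonic paths to (11,11): C(22,11) = 705432.
Reflecting each bad path at its first crossing gives a bijection with paths to (10,12): C(22,12) = 646646.
Valid Dyck paths: 705432 - 646646.
(Equivalently, C_{11} = C(22,11)/12 = 705432/12.)

Final answer: C_{11} = 58786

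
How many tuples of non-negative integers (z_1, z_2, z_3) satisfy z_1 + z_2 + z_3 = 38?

Stars and bars with 38 stars and 2 bars:
C(38+3-1, 3-1) = C(40,2).

Final answer: C(40,2) = 780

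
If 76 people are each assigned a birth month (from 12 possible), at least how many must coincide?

There are 12 possible values for birth month. With 76 people and 12 categories, by pigeonhole: ceiling(76/12).

Final answer: 7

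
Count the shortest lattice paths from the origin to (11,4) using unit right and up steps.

Each path has 11 right steps and 4 up steps in some order (15 steps total).
Choose which 4 of the 15 steps are up: C(15,4).

Final answer: C(15,4) = 1365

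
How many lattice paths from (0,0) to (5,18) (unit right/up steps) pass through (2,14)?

Paths (0,0)->(2,14): C(16,14) = 120.
Paths (2,14)->(5,18): C(7,4) = 35.
By multiplication principle: 120 x 35.

Final answer: 4200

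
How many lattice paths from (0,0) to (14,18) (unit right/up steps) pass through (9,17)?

Paths (0,0)->(9,17): C(26,17) = 3124550.
Paths (9,17)->(14,18): C(6,1) = 6.
By multiplication principle: 3124550 x 6.

Final answer: 18747300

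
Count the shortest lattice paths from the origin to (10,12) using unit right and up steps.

Each path has 10 right steps and 12 up steps in some order (22 steps total).
Choose which 12 of the 22 steps are up: C(22,12).

Final answer: C(22,12) = 646646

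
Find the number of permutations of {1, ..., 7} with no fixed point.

D(n) = (n-1)(D(n-1) + D(n-2)), D(0)=1, D(1)=0.
D(2) = 1 x (0 + 1) = 1
D(3) = 2 x (1 + 0) = 2
D(4) = 3 x (2 + 1) = 9
D(5) = 4 x (9 + 2) = 44
D(6) = 5 x (44 + 9) = 265
D(7) = 6 x (D(6) + D(5)) = 6 x (265 + 44)

Final answer: D(7) = 1854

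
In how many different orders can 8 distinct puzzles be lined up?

The number of ways to arrange 8 distinct objects is 8!.

Final answer: 8! = 40320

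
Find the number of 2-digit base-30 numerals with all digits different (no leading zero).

First digit: 29 (nonzero). Second: 29 (not first). Third: 28, etc.
Total: 29 x 29.

Final answer: 841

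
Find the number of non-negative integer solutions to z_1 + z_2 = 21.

Stars and bars with 21 stars and 1 bars:
C(21+2-1, 2-1) = C(22,1).

Final answer: C(22,1) = 22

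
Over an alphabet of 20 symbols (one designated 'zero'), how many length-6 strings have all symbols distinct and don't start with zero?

First digit: 19 (nonzero). Second: 19 (not first). Third: 18, etc.
Total: 19 x 19 x 18 x 17 x 16 x 15.

Final answer: 26511840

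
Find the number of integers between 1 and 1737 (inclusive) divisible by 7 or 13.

Multiples of 7: 248. Multiples of 13: 133. Of both (lcm=91): 19.
By inclusion-exclusion: 248 + 133 - 19.

Final answer: 362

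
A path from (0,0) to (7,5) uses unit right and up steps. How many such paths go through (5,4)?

Paths (0,0)->(5,4): C(9,4) = 126.
Paths (5,4)->(7,5): C(3,1) = 3.
By multiplication principle: 126 x 3.

Final answer: 378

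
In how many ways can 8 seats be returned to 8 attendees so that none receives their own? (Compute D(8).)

Use the recurrence D(n) = (n-1)(D(n-1) + D(n-2)) with D(0)=1, D(1)=0.
D(2) = 1 x (0 + 1) = 1
D(3) = 2 x (1 + 0) = 2
D(4) = 3 x (2 + 1) = 9
D(5) = 4 x (9 + 2) = 44
D(6) = 5 x (44 + 9) = 265
D(7) = 6 x (265 + 44) = 1854
D(8) = 7 x (D(7) + D(6)) = 7 x (1854 + 265)

Final answer: D(8) = 14833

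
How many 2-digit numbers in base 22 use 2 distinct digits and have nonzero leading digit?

The leading digit has 21 choices (anything but zero); the next has 21 (anything but the first), then 20, and so on, one fewer each time.
Total: 21 x 21.

Final answer: 441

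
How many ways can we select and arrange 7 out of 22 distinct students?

P(22,7) = 22!/(22-7)! = 22!/15!.

Final answer: P(22,7) = 859541760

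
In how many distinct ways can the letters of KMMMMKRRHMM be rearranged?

Letters (H:1, K:2, M:6, R:2). Total letters: 11.
Permutations = 11!/(6! x 2! x 2!).

Final answer: 13860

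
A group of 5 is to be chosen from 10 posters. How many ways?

C(10,5) = 10!/(5! x (10-5)!).

Final answer: C(10,5) = 252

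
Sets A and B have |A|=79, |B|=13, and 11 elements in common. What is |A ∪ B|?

|A union B| = |A| + |B| - |A intersect B| = 79 + 13 - 11.

Final answer: 81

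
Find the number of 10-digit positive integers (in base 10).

These are the integers in [10^9, 10^10), so the count is 10^10 - 10^9 = 9 x 10^9.

Final answer: 9000000000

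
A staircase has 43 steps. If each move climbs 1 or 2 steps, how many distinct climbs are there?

Condition on the final move: it is a 1-step (f(n-1) ways to get there) or a 2-step (f(n-2) ways), so f(n) = f(n-1) + f(n-2), with f(1)=1, f(2)=2.
Iterating the recurrence: f(1)=1, f(2)=2, f(3)=3, f(4)=5, f(5)=8, f(6)=13, f(7)=21, f(8)=34, f(9)=55, f(10)=89, f(11)=144, f(12)=233, f(13)=377, f(14)=610, f(15)=987, f(16)=1597, f(17)=2584, f(18)=4181, f(19)=6765, f(20)=10946, f(21)=17711, f(22)=28657, f(23)=46368, f(24)=75025, f(25)=121393, f(26)=196418, f(27)=317811, f(28)=514229, f(29)=832040, f(30)=1346269, f(31)=2178309, f(32)=3524578, f(33)=5702887, f(34)=9227465, f(35)=14930352, f(36)=24157817, f(37)=39088169, f(38)=63245986, f(39)=102334155, f(40)=165580141, f(41)=267914296, f(42)=433494437, f(43)=701408733.

Final answer: 701408733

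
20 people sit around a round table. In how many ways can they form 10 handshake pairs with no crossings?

The structures are counted by the Catalan number C_n. Here n = 20/2 = 10.
C_n = C(2n,n) - C(2n,n+1), so C_{10} = C(20,10) - C(20,11) = 184756 - 167960.

Final answer: C_{10} = 16796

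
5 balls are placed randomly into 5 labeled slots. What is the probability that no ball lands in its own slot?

Derangements satisfy D(n) = (n-1)(D(n-1) + D(n-2)), starting from D(0)=1, D(1)=0.
Building up: D(2)=1, D(3)=2, D(4)=9, D(5)=44.
Total arrangements: 5! = 120.
Probability = D(5)/5! = 11/30.

Final answer: D(5)/5! = 44/120 = 0.366667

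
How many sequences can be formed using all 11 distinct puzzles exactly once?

The number of ways to arrange 11 distinct objects is 11!.

Final answer: 11! = 39916800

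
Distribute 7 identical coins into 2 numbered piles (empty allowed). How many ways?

Stars and bars: C(n+k-1, k-1) = C(8,1).

Final answer: C(8,1) = 8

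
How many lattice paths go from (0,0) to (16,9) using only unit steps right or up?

Each path has 16 right steps and 9 up steps in some order (25 steps total).
Choose which 9 of the 25 steps are up: C(25,9).

Final answer: C(25,9) = 2042975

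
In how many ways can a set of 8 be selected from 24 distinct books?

C(24,8) = 24!/(8! x 16!).

Final answer: \binom{24}{8} = 735471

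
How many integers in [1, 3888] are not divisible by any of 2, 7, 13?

|div by 2|=1944, |div by 7|=555, |div by 13|=299.
|div by 2&7|=277, |div by 2&13|=149, |div by 7&13|=42, |div by all|=21.
By inclusion-exclusion, divisible by at least one: 1944+555+299-277-149-42+21 = 2351.
Not divisible by any: 3888 - 2351.

Final answer: 1537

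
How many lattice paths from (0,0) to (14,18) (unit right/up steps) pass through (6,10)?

Paths (0,0)->(6,10): C(16,10) = 8008.
Paths (6,10)->(14,18): C(16,8) = 12870.
By multiplication principle: 8008 x 12870.

Final answer: 103062960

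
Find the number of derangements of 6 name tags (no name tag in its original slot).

Use the recurrence D(n) = (n-1)(D(n-1) + D(n-2)) with D(0)=1, D(1)=0.
D(2) = 1 x (0 + 1) = 1
D(3) = 2 x (1 + 0) = 2
D(4) = 3 x (2 + 1) = 9
D(5) = 4 x (9 + 2) = 44
D(6) = 5 x (D(5) + D(4)) = 5 x (44 + 9)

Final answer: D(6) = 265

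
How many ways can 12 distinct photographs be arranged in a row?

The number of ways to arrange 12 distinct objects is 12!.

Final answer: 12! = 479001600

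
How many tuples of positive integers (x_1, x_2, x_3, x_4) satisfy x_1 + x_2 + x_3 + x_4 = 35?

Substitute x'_i = x_i - 1 (so x'_i >= 0). Then sum x'_i = 35 - 4 = 31.
Stars and bars: C(31+4-1, 4-1) = C(34,3).

Final answer: C(34,3) = 5984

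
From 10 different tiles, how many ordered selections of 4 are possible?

P(10,4) = 10!/(10-4)! = 10!/6!.

Final answer: P(10,4) = 5040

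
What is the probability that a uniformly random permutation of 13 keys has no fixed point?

D(n) = (n-1)(D(n-1) + D(n-2)), D(0)=1, D(1)=0.
Building up: D(2)=1, D(3)=2, D(4)=9, D(5)=44, D(6)=265, D(7)=1854, D(8)=14833, D(9)=133496, D(10)=1334961, D(11)=14684570, D(12)=176214841, D(13)=2290792932.
Total arrangements: 13! = 6227020800.
Probability = D(13)/13! = 63633137/172972800.

Final answer: D(13)/13! = 2290792932/6227020800 = 0.367879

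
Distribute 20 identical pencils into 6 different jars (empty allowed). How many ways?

Stars and bars: C(n+k-1, k-1) = C(25,5).

Final answer: C(25,5) = 53130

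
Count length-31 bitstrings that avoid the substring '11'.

Let a(n) count valid strings. If the last bit is 0 the prefix is any valid string of length n-1; if it is 1 the string must end in 01 with a valid prefix of length n-2. So a(n) = a(n-1) + a(n-2), a(1)=2, a(2)=3.
Building up term by term: a(1)=2, a(2)=3, a(3)=5, a(4)=8, a(5)=13, a(6)=21, a(7)=34, a(8)=55, a(9)=89, a(10)=144, a(11)=233, a(12)=377, a(13)=610, a(14)=987, a(15)=1597, a(16)=2584, a(17)=4181, a(18)=6765, a(19)=10946, a(20)=17711, a(21)=28657, a(22)=46368, a(23)=75025, a(24)=121393, a(25)=196418, a(26)=317811, a(27)=514229, a(28)=832040, a(29)=1346269, a(30)=2178309, a(31)=3524578.

Final answer: 3524578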